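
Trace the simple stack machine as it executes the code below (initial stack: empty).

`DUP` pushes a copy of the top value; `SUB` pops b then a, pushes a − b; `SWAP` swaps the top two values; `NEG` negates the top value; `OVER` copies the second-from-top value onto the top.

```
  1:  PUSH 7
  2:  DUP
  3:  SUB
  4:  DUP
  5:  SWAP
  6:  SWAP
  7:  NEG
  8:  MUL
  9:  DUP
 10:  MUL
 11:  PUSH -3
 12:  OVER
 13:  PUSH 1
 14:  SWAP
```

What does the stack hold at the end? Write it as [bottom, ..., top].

PUSH 7  → 7
DUP     → 7 7
SUB     → 0
DUP     → 0 0
SWAP    → 0 0
SWAP    → 0 0
NEG     → 0 0
MUL     → 0
DUP     → 0 0
MUL     → 0
PUSH -3 → 0 -3
OVER    → 0 -3 0
PUSH 1  → 0 -3 0 1
SWAP    → 0 -3 1 0

[0, -3, 1, 0]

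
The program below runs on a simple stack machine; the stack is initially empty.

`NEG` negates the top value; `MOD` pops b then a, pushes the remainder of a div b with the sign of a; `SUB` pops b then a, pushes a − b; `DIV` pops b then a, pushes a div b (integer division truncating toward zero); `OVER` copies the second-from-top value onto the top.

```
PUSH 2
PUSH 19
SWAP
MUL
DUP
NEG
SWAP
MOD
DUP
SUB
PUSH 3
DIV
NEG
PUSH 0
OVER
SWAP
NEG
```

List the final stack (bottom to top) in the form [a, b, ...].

PUSH 2   [2]
PUSH 19  [2, 19]
SWAP     [19, 2]
MUL      [38]
DUP      [38, 38]
NEG      [38, -38]
SWAP     [-38, 38]
MOD      [0]
DUP      [0, 0]
SUB      [0]
PUSH 3   [0, 3]
DIV      [0]
NEG      [0]
PUSH 0   [0, 0]
OVER     [0, 0, 0]
SWAP     [0, 0, 0]
NEG      [0, 0, 0]

[0, 0, 0]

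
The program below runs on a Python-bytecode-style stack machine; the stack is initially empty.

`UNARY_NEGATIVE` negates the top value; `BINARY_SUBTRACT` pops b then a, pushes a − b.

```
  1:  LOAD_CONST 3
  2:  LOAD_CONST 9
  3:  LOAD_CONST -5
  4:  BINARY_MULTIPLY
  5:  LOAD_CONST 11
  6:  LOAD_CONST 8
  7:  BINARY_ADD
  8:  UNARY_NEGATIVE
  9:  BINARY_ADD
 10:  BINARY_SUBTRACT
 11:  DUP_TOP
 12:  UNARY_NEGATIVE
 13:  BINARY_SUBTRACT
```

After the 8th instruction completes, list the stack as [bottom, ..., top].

[3, -45, -19]

LOAD_CONST 3    -> 3
LOAD_CONST 9    -> 3 9
LOAD_CONST -5   -> 3 9 -5
BINARY_MULTIPLY -> 3 -45
LOAD_CONST 11   -> 3 -45 11
LOAD_CONST 8    -> 3 -45 11 8
BINARY_ADD      -> 3 -45 19
UNARY_NEGATIVE  -> 3 -45 -19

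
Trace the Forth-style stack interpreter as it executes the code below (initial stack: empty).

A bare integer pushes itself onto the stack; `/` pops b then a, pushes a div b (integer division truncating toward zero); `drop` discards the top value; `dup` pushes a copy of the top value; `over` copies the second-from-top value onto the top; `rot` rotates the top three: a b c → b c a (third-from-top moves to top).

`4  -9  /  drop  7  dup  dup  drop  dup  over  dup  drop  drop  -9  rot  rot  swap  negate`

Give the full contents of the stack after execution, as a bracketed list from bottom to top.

[7, -9, 7, -7]

4      -> [4]
-9     -> [4, -9]
/      -> [0]
drop   -> []
7      -> [7]
dup    -> [7, 7]
dup    -> [7, 7, 7]
drop   -> [7, 7]
dup    -> [7, 7, 7]
over   -> [7, 7, 7, 7]
dup    -> [7, 7, 7, 7, 7]
drop   -> [7, 7, 7, 7]
drop   -> [7, 7, 7]
-9     -> [7, 7, 7, -9]
rot    -> [7, 7, -9, 7]
rot    -> [7, -9, 7, 7]
swap   -> [7, -9, 7, 7]
negate -> [7, -9, 7, -7]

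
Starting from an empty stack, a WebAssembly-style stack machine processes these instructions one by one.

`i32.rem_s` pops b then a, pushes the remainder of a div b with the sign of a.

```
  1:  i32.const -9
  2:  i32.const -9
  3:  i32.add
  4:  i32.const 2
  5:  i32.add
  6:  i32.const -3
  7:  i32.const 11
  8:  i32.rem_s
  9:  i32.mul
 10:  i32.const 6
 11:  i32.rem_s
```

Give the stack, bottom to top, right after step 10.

[48, 6]

i32.const -9 -> -9
i32.const -9 -> -9 -9
i32.add      -> -18
i32.const 2  -> -18 2
i32.add      -> -16
i32.const -3 -> -16 -3
i32.const 11 -> -16 -3 11
i32.rem_s    -> -16 -3
i32.mul      -> 48
i32.const 6  -> 48 6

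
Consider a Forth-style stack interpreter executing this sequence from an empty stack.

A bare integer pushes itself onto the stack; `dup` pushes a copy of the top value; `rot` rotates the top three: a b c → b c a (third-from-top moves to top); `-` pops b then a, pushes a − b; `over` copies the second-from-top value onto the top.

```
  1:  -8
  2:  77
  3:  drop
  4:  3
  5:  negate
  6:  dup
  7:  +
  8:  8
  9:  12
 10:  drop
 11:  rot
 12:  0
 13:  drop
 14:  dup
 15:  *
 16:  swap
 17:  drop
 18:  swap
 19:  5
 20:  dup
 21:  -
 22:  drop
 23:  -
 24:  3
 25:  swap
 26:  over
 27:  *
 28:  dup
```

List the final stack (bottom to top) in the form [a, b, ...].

[3, 210, 210]

-8     : -8
77     : -8 77
drop   : -8
3      : -8 3
negate : -8 -3
dup    : -8 -3 -3
+      : -8 -6
8      : -8 -6 8
12     : -8 -6 8 12
drop   : -8 -6 8
rot    : -6 8 -8
0      : -6 8 -8 0
drop   : -6 8 -8
dup    : -6 8 -8 -8
*      : -6 8 64
swap   : -6 64 8
drop   : -6 64
swap   : 64 -6
5      : 64 -6 5
dup    : 64 -6 5 5
-      : 64 -6 0
drop   : 64 -6
-      : 70
3      : 70 3
swap   : 3 70
over   : 3 70 3
*      : 3 210
dup    : 3 210 210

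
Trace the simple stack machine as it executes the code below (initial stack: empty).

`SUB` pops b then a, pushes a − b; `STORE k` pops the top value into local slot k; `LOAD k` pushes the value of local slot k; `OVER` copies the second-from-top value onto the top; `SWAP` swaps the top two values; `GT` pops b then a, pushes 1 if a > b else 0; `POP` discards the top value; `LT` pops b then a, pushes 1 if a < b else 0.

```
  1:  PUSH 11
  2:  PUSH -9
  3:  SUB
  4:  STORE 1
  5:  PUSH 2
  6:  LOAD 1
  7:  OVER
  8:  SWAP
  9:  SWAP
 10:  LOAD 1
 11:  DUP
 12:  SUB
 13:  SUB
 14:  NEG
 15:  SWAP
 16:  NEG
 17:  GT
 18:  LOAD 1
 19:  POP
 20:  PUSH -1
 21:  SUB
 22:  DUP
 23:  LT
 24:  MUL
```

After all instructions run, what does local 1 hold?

20

PUSH 11  11
PUSH -9  11 -9
SUB      20
STORE 1  (empty)
PUSH 2   2
LOAD 1   2 20
OVER     2 20 2
SWAP     2 2 20
SWAP     2 20 2
LOAD 1   2 20 2 20
DUP      2 20 2 20 20
SUB      2 20 2 0
SUB      2 20 2
NEG      2 20 -2
SWAP     2 -2 20
NEG      2 -2 -20
GT       2 1
LOAD 1   2 1 20
POP      2 1
PUSH -1  2 1 -1
SUB      2 2
DUP      2 2 2
LT       2 0
MUL      0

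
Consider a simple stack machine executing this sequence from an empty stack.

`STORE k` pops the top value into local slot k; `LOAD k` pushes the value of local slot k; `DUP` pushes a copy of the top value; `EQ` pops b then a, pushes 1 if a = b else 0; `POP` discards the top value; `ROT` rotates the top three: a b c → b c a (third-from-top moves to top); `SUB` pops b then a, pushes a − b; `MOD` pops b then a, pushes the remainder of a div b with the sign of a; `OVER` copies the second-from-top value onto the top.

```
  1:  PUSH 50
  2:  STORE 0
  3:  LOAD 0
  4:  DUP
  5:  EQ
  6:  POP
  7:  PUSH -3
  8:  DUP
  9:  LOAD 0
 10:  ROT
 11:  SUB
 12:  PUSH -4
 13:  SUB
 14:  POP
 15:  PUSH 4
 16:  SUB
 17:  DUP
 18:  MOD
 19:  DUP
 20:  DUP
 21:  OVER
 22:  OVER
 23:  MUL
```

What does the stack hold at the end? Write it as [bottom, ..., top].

PUSH 50  50
STORE 0  (empty)
LOAD 0   50
DUP      50 50
EQ       1
POP      (empty)
PUSH -3  -3
DUP      -3 -3
LOAD 0   -3 -3 50
ROT      -3 50 -3
SUB      -3 53
PUSH -4  -3 53 -4
SUB      -3 57
POP      -3
PUSH 4   -3 4
SUB      -7
DUP      -7 -7
MOD      0
DUP      0 0
DUP      0 0 0
OVER     0 0 0 0
OVER     0 0 0 0 0
MUL      0 0 0 0

[0, 0, 0, 0]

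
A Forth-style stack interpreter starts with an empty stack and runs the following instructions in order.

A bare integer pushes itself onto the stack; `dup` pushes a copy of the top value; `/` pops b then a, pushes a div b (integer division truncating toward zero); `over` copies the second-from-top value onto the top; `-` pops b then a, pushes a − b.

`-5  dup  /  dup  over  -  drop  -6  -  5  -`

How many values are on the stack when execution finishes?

1

-5   : [-5]
dup  : [-5, -5]
/    : [1]
dup  : [1, 1]
over : [1, 1, 1]
-    : [1, 0]
drop : [1]
-6   : [1, -6]
-    : [7]
5    : [7, 5]
-    : [2]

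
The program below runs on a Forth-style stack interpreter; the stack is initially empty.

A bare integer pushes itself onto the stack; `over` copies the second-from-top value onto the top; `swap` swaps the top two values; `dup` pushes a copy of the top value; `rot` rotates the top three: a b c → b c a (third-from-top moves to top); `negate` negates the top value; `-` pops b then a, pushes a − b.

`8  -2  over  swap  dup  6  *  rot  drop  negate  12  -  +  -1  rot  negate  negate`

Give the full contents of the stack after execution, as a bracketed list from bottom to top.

[-2, -1, 8]

8       8
-2      8 -2
over    8 -2 8
swap    8 8 -2
dup     8 8 -2 -2
6       8 8 -2 -2 6
*       8 8 -2 -12
rot     8 -2 -12 8
drop    8 -2 -12
negate  8 -2 12
12      8 -2 12 12
-       8 -2 0
+       8 -2
-1      8 -2 -1
rot     -2 -1 8
negate  -2 -1 -8
negate  -2 -1 8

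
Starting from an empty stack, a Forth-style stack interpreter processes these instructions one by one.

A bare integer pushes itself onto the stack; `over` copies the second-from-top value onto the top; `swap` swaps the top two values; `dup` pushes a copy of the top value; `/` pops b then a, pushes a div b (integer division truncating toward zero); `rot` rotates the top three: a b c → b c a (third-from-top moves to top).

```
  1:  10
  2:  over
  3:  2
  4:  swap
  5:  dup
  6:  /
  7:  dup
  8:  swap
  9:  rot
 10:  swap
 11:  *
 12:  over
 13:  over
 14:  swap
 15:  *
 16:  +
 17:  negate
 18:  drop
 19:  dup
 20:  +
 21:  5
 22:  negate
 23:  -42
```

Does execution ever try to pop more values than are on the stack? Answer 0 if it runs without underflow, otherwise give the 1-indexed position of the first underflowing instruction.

10  10
over  — needs 2 operands, stack has 1 → underflow

2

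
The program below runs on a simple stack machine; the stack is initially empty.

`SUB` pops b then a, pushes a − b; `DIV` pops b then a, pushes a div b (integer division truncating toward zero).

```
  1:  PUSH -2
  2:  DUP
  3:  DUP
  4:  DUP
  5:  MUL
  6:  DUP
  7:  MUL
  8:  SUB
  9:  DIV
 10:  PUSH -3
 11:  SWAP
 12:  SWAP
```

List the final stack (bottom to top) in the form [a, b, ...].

PUSH -2 : [-2]
DUP     : [-2, -2]
DUP     : [-2, -2, -2]
DUP     : [-2, -2, -2, -2]
MUL     : [-2, -2, 4]
DUP     : [-2, -2, 4, 4]
MUL     : [-2, -2, 16]
SUB     : [-2, -18]
DIV     : [0]
PUSH -3 : [0, -3]
SWAP    : [-3, 0]
SWAP    : [0, -3]

[0, -3]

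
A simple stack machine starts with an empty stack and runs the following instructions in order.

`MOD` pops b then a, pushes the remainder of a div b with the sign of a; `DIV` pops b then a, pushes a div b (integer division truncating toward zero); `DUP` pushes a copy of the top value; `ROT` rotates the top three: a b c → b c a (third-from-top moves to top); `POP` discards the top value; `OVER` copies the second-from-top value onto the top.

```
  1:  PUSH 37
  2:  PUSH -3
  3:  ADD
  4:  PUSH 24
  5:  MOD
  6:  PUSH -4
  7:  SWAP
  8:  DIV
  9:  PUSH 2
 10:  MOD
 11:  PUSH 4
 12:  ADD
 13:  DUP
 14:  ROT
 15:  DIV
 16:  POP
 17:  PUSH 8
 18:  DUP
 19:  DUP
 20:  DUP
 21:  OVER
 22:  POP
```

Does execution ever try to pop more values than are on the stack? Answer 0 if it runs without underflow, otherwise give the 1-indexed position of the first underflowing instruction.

14

PUSH 37 → [37]
PUSH -3 → [37, -3]
ADD     → [34]
PUSH 24 → [34, 24]
MOD     → [10]
PUSH -4 → [10, -4]
SWAP    → [-4, 10]
DIV     → [0]
PUSH 2  → [0, 2]
MOD     → [0]
PUSH 4  → [0, 4]
ADD     → [4]
DUP     → [4, 4]
ROT  — needs 3 operands, stack has 2 → underflow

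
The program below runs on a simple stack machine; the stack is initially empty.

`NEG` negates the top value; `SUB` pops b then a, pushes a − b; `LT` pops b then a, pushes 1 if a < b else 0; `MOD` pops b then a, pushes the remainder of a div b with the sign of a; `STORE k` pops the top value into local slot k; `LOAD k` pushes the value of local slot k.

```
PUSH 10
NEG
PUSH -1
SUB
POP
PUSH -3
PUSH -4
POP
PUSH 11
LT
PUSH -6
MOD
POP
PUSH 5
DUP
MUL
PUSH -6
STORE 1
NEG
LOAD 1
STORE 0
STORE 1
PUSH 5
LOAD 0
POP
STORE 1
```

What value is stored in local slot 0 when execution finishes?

PUSH 10 -> [10]
NEG     -> [-10]
PUSH -1 -> [-10, -1]
SUB     -> [-9]
POP     -> []
PUSH -3 -> [-3]
PUSH -4 -> [-3, -4]
POP     -> [-3]
PUSH 11 -> [-3, 11]
LT      -> [1]
PUSH -6 -> [1, -6]
MOD     -> [1]
POP     -> []
PUSH 5  -> [5]
DUP     -> [5, 5]
MUL     -> [25]
PUSH -6 -> [25, -6]
STORE 1 -> [25]
NEG     -> [-25]
LOAD 1  -> [-25, -6]
STORE 0 -> [-25]
STORE 1 -> []
PUSH 5  -> [5]
LOAD 0  -> [5, -6]
POP     -> [5]
STORE 1 -> []

-6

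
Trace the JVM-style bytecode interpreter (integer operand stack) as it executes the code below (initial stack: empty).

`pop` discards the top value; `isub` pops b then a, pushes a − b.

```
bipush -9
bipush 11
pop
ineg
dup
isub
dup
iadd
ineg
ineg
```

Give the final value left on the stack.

bipush -9  -9
bipush 11  -9 11
pop        -9
ineg       9
dup        9 9
isub       0
dup        0 0
iadd       0
ineg       0
ineg       0

0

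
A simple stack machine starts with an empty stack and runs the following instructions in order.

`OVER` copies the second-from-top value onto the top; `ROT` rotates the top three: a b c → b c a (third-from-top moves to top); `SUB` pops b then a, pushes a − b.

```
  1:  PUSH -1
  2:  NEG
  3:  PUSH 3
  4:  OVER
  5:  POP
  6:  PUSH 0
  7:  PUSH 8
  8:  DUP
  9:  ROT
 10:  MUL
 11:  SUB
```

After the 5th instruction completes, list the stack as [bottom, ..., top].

PUSH -1 : [-1]
NEG     : [1]
PUSH 3  : [1, 3]
OVER    : [1, 3, 1]
POP     : [1, 3]

[1, 3]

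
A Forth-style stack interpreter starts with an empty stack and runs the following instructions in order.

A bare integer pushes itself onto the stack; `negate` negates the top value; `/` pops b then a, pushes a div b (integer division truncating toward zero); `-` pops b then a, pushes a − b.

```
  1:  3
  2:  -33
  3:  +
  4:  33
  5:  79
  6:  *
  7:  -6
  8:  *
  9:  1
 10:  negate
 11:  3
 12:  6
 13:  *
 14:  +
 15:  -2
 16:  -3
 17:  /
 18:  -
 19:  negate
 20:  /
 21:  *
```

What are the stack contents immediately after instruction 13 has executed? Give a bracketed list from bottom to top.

[-30, -15642, -1, 18]

3       3
-33     3 -33
+       -30
33      -30 33
79      -30 33 79
*       -30 2607
-6      -30 2607 -6
*       -30 -15642
1       -30 -15642 1
negate  -30 -15642 -1
3       -30 -15642 -1 3
6       -30 -15642 -1 3 6
*       -30 -15642 -1 18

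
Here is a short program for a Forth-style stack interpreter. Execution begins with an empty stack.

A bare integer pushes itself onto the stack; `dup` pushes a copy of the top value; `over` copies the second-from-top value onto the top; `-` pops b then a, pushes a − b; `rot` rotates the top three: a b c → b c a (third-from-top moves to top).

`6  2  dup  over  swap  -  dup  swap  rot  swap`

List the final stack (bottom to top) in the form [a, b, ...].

[6, 0, 2, 0]

6    : 6
2    : 6 2
dup  : 6 2 2
over : 6 2 2 2
swap : 6 2 2 2
-    : 6 2 0
dup  : 6 2 0 0
swap : 6 2 0 0
rot  : 6 0 0 2
swap : 6 0 2 0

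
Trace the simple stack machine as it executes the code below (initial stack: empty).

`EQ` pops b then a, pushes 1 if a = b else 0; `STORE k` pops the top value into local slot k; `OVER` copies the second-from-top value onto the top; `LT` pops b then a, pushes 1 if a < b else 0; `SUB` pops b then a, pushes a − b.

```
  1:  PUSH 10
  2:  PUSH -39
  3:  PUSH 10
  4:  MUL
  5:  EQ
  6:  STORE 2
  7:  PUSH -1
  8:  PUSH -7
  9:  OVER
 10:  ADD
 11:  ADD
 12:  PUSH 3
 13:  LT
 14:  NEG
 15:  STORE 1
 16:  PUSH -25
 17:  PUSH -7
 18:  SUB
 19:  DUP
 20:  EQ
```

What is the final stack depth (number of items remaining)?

1

PUSH 10  : 10
PUSH -39 : 10 -39
PUSH 10  : 10 -39 10
MUL      : 10 -390
EQ       : 0
STORE 2  : (empty)
PUSH -1  : -1
PUSH -7  : -1 -7
OVER     : -1 -7 -1
ADD      : -1 -8
ADD      : -9
PUSH 3   : -9 3
LT       : 1
NEG      : -1
STORE 1  : (empty)
PUSH -25 : -25
PUSH -7  : -25 -7
SUB      : -18
DUP      : -18 -18
EQ       : 1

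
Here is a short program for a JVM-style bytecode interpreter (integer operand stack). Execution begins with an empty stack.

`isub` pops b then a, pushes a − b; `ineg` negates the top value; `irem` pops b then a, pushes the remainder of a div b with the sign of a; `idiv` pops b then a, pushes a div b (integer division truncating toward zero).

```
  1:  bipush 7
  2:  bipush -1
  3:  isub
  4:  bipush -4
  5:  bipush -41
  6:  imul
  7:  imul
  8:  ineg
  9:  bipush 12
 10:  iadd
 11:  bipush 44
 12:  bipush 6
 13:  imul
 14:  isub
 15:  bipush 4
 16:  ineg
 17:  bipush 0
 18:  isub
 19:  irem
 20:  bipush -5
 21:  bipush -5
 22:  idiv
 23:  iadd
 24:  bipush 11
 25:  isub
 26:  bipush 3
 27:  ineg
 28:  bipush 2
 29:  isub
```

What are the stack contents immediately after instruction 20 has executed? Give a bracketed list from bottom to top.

bipush 7    [7]
bipush -1   [7, -1]
isub        [8]
bipush -4   [8, -4]
bipush -41  [8, -4, -41]
imul        [8, 164]
imul        [1312]
ineg        [-1312]
bipush 12   [-1312, 12]
iadd        [-1300]
bipush 44   [-1300, 44]
bipush 6    [-1300, 44, 6]
imul        [-1300, 264]
isub        [-1564]
bipush 4    [-1564, 4]
ineg        [-1564, -4]
bipush 0    [-1564, -4, 0]
isub        [-1564, -4]
irem        [0]
bipush -5   [0, -5]

[0, -5]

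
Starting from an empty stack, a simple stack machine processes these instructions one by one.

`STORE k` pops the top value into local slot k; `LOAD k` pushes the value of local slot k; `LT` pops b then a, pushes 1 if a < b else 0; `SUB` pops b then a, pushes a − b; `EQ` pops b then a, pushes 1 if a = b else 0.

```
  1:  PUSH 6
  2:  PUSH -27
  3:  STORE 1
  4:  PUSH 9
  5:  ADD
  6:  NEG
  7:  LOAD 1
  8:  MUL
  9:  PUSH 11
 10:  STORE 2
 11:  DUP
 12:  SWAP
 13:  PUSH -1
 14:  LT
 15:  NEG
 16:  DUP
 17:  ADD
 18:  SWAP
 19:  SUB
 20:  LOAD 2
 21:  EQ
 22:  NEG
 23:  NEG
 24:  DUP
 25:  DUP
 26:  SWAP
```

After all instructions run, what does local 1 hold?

-27

PUSH 6   -> [6]
PUSH -27 -> [6, -27]
STORE 1  -> [6]
PUSH 9   -> [6, 9]
ADD      -> [15]
NEG      -> [-15]
LOAD 1   -> [-15, -27]
MUL      -> [405]
PUSH 11  -> [405, 11]
STORE 2  -> [405]
DUP      -> [405, 405]
SWAP     -> [405, 405]
PUSH -1  -> [405, 405, -1]
LT       -> [405, 0]
NEG      -> [405, 0]
DUP      -> [405, 0, 0]
ADD      -> [405, 0]
SWAP     -> [0, 405]
SUB      -> [-405]
LOAD 2   -> [-405, 11]
EQ       -> [0]
NEG      -> [0]
NEG      -> [0]
DUP      -> [0, 0]
DUP      -> [0, 0, 0]
SWAP     -> [0, 0, 0]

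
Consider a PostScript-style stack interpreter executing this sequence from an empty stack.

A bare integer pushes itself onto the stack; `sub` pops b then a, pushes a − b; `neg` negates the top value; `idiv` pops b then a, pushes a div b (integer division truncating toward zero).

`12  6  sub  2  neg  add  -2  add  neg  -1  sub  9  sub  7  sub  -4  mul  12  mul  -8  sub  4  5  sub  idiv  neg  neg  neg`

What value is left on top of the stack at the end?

12   → 12
6    → 12 6
sub  → 6
2    → 6 2
neg  → 6 -2
add  → 4
-2   → 4 -2
add  → 2
neg  → -2
-1   → -2 -1
sub  → -1
9    → -1 9
sub  → -10
7    → -10 7
sub  → -17
-4   → -17 -4
mul  → 68
12   → 68 12
mul  → 816
-8   → 816 -8
sub  → 824
4    → 824 4
5    → 824 4 5
sub  → 824 -1
idiv → -824
neg  → 824
neg  → -824
neg  → 824

824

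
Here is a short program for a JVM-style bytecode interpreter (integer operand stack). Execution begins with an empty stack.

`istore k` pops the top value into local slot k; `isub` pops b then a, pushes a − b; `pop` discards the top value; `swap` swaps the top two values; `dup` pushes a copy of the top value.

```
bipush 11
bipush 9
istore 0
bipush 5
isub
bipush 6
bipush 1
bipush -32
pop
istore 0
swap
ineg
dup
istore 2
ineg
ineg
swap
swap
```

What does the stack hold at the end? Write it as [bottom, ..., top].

[6, -6]

bipush 11   11
bipush 9    11 9
istore 0    11
bipush 5    11 5
isub        6
bipush 6    6 6
bipush 1    6 6 1
bipush -32  6 6 1 -32
pop         6 6 1
istore 0    6 6
swap        6 6
ineg        6 -6
dup         6 -6 -6
istore 2    6 -6
ineg        6 6
ineg        6 -6
swap        -6 6
swap        6 -6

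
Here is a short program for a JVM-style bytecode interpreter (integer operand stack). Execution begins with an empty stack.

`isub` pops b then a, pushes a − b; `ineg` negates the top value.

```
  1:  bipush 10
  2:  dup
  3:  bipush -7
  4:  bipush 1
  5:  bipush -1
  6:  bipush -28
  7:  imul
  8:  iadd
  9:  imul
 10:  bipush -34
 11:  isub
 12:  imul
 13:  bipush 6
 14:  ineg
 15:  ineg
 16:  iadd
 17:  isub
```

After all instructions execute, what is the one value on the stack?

1694

bipush 10  → 10
dup        → 10 10
bipush -7  → 10 10 -7
bipush 1   → 10 10 -7 1
bipush -1  → 10 10 -7 1 -1
bipush -28 → 10 10 -7 1 -1 -28
imul       → 10 10 -7 1 28
iadd       → 10 10 -7 29
imul       → 10 10 -203
bipush -34 → 10 10 -203 -34
isub       → 10 10 -169
imul       → 10 -1690
bipush 6   → 10 -1690 6
ineg       → 10 -1690 -6
ineg       → 10 -1690 6
iadd       → 10 -1684
isub       → 1694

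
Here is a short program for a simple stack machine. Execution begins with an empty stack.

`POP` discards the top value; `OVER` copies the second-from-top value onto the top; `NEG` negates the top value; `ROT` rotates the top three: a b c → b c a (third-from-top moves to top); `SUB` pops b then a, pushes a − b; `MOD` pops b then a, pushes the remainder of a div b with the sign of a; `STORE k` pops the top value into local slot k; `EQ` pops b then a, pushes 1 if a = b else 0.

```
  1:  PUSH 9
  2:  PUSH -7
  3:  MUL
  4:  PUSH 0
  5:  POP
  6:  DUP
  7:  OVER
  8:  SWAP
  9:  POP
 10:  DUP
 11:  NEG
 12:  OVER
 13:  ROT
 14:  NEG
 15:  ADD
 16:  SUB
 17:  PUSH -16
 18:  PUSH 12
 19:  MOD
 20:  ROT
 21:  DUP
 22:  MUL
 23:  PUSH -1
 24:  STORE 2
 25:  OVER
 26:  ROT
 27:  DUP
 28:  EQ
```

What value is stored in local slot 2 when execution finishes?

-1

PUSH 9   : 9
PUSH -7  : 9 -7
MUL      : -63
PUSH 0   : -63 0
POP      : -63
DUP      : -63 -63
OVER     : -63 -63 -63
SWAP     : -63 -63 -63
POP      : -63 -63
DUP      : -63 -63 -63
NEG      : -63 -63 63
OVER     : -63 -63 63 -63
ROT      : -63 63 -63 -63
NEG      : -63 63 -63 63
ADD      : -63 63 0
SUB      : -63 63
PUSH -16 : -63 63 -16
PUSH 12  : -63 63 -16 12
MOD      : -63 63 -4
ROT      : 63 -4 -63
DUP      : 63 -4 -63 -63
MUL      : 63 -4 3969
PUSH -1  : 63 -4 3969 -1
STORE 2  : 63 -4 3969
OVER     : 63 -4 3969 -4
ROT      : 63 3969 -4 -4
DUP      : 63 3969 -4 -4 -4
EQ       : 63 3969 -4 1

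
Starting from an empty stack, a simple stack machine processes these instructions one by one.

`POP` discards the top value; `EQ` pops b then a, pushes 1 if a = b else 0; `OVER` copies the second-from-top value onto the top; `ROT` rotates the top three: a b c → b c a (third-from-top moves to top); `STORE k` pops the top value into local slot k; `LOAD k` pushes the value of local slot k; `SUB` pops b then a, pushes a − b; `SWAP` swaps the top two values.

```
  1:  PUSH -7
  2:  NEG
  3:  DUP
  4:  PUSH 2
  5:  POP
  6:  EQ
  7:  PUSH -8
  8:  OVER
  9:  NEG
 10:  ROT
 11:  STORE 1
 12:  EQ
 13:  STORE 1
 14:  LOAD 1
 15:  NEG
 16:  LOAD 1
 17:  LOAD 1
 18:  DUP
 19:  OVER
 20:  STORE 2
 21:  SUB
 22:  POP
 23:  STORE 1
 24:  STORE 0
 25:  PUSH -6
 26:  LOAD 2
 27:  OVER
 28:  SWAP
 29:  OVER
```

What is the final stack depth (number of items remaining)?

PUSH -7 -> [-7]
NEG     -> [7]
DUP     -> [7, 7]
PUSH 2  -> [7, 7, 2]
POP     -> [7, 7]
EQ      -> [1]
PUSH -8 -> [1, -8]
OVER    -> [1, -8, 1]
NEG     -> [1, -8, -1]
ROT     -> [-8, -1, 1]
STORE 1 -> [-8, -1]
EQ      -> [0]
STORE 1 -> []
LOAD 1  -> [0]
NEG     -> [0]
LOAD 1  -> [0, 0]
LOAD 1  -> [0, 0, 0]
DUP     -> [0, 0, 0, 0]
OVER    -> [0, 0, 0, 0, 0]
STORE 2 -> [0, 0, 0, 0]
SUB     -> [0, 0, 0]
POP     -> [0, 0]
STORE 1 -> [0]
STORE 0 -> []
PUSH -6 -> [-6]
LOAD 2  -> [-6, 0]
OVER    -> [-6, 0, -6]
SWAP    -> [-6, -6, 0]
OVER    -> [-6, -6, 0, -6]

4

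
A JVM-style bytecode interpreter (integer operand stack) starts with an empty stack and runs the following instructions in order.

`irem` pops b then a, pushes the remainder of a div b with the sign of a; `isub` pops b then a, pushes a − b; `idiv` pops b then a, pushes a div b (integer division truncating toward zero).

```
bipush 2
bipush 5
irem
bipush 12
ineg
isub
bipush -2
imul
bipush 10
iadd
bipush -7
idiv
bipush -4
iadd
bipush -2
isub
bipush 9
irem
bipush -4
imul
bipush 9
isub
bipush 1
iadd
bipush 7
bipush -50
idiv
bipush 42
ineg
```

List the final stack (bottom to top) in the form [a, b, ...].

[-8, 0, -42]

bipush 2   → 2
bipush 5   → 2 5
irem       → 2
bipush 12  → 2 12
ineg       → 2 -12
isub       → 14
bipush -2  → 14 -2
imul       → -28
bipush 10  → -28 10
iadd       → -18
bipush -7  → -18 -7
idiv       → 2
bipush -4  → 2 -4
iadd       → -2
bipush -2  → -2 -2
isub       → 0
bipush 9   → 0 9
irem       → 0
bipush -4  → 0 -4
imul       → 0
bipush 9   → 0 9
isub       → -9
bipush 1   → -9 1
iadd       → -8
bipush 7   → -8 7
bipush -50 → -8 7 -50
idiv       → -8 0
bipush 42  → -8 0 42
ineg       → -8 0 -42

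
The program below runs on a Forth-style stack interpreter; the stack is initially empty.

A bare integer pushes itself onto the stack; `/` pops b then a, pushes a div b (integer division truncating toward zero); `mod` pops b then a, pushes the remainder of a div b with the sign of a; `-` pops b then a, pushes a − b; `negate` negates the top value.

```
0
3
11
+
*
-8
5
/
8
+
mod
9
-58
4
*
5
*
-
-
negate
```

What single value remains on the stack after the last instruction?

0      → 0
3      → 0 3
11     → 0 3 11
+      → 0 14
*      → 0
-8     → 0 -8
5      → 0 -8 5
/      → 0 -1
8      → 0 -1 8
+      → 0 7
mod    → 0
9      → 0 9
-58    → 0 9 -58
4      → 0 9 -58 4
*      → 0 9 -232
5      → 0 9 -232 5
*      → 0 9 -1160
-      → 0 1169
-      → -1169
negate → 1169

1169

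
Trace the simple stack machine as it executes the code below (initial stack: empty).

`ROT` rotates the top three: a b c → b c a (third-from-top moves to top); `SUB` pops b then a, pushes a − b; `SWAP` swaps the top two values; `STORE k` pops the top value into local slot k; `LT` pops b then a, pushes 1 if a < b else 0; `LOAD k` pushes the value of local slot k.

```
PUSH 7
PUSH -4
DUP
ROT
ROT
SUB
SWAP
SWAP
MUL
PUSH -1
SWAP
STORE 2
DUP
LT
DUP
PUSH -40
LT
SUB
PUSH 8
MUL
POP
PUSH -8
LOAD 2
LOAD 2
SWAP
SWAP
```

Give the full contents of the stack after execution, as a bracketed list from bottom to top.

[-8, -44, -44]

PUSH 7   : 7
PUSH -4  : 7 -4
DUP      : 7 -4 -4
ROT      : -4 -4 7
ROT      : -4 7 -4
SUB      : -4 11
SWAP     : 11 -4
SWAP     : -4 11
MUL      : -44
PUSH -1  : -44 -1
SWAP     : -1 -44
STORE 2  : -1
DUP      : -1 -1
LT       : 0
DUP      : 0 0
PUSH -40 : 0 0 -40
LT       : 0 0
SUB      : 0
PUSH 8   : 0 8
MUL      : 0
POP      : (empty)
PUSH -8  : -8
LOAD 2   : -8 -44
LOAD 2   : -8 -44 -44
SWAP     : -8 -44 -44
SWAP     : -8 -44 -44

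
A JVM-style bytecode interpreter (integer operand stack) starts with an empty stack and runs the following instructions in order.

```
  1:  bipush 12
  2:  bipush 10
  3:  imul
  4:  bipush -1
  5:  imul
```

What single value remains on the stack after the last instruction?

bipush 12 : [12]
bipush 10 : [12, 10]
imul      : [120]
bipush -1 : [120, -1]
imul      : [-120]

-120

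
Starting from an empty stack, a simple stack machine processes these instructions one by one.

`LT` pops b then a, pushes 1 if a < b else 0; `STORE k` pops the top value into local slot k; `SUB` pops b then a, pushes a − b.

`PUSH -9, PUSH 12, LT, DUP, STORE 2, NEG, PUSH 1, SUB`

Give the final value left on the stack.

PUSH -9 → -9
PUSH 12 → -9 12
LT      → 1
DUP     → 1 1
STORE 2 → 1
NEG     → -1
PUSH 1  → -1 1
SUB     → -2

-2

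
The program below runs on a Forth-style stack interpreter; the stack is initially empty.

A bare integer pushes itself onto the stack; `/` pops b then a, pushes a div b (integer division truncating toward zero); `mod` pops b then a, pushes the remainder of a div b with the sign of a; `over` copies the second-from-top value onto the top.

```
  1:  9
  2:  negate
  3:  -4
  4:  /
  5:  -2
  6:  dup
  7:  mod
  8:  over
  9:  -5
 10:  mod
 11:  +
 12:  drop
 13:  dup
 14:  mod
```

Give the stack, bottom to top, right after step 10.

9      → 9
negate → -9
-4     → -9 -4
/      → 2
-2     → 2 -2
dup    → 2 -2 -2
mod    → 2 0
over   → 2 0 2
-5     → 2 0 2 -5
mod    → 2 0 2

[2, 0, 2]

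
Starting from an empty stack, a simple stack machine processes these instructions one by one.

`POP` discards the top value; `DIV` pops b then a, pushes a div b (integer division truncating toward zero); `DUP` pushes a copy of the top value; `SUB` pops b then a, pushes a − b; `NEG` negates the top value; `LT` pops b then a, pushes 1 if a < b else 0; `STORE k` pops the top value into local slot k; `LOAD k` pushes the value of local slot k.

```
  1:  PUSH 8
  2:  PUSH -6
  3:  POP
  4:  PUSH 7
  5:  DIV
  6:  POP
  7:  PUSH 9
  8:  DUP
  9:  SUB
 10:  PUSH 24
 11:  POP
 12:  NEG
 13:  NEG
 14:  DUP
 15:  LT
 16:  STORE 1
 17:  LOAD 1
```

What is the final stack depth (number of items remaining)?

PUSH 8   [8]
PUSH -6  [8, -6]
POP      [8]
PUSH 7   [8, 7]
DIV      [1]
POP      []
PUSH 9   [9]
DUP      [9, 9]
SUB      [0]
PUSH 24  [0, 24]
POP      [0]
NEG      [0]
NEG      [0]
DUP      [0, 0]
LT       [0]
STORE 1  []
LOAD 1   [0]

1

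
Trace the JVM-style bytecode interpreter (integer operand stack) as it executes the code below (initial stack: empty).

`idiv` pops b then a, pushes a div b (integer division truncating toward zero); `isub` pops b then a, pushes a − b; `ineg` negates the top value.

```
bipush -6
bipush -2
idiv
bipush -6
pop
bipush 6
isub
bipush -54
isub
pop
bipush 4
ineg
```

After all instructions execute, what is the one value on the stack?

bipush -6  : [-6]
bipush -2  : [-6, -2]
idiv       : [3]
bipush -6  : [3, -6]
pop        : [3]
bipush 6   : [3, 6]
isub       : [-3]
bipush -54 : [-3, -54]
isub       : [51]
pop        : []
bipush 4   : [4]
ineg       : [-4]

-4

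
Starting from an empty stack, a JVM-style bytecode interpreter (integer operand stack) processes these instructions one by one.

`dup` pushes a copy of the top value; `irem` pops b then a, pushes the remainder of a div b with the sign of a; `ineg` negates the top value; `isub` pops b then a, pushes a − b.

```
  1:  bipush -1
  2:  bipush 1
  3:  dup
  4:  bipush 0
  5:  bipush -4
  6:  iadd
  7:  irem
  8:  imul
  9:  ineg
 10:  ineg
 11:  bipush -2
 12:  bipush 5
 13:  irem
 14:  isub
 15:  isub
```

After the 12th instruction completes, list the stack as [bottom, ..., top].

[-1, 1, -2, 5]

bipush -1 → [-1]
bipush 1  → [-1, 1]
dup       → [-1, 1, 1]
bipush 0  → [-1, 1, 1, 0]
bipush -4 → [-1, 1, 1, 0, -4]
iadd      → [-1, 1, 1, -4]
irem      → [-1, 1, 1]
imul      → [-1, 1]
ineg      → [-1, -1]
ineg      → [-1, 1]
bipush -2 → [-1, 1, -2]
bipush 5  → [-1, 1, -2, 5]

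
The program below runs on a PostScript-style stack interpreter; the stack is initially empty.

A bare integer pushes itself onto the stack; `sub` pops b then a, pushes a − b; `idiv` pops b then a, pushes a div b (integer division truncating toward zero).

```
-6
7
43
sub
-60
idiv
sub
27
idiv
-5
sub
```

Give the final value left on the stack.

-6   : [-6]
7    : [-6, 7]
43   : [-6, 7, 43]
sub  : [-6, -36]
-60  : [-6, -36, -60]
idiv : [-6, 0]
sub  : [-6]
27   : [-6, 27]
idiv : [0]
-5   : [0, -5]
sub  : [5]

5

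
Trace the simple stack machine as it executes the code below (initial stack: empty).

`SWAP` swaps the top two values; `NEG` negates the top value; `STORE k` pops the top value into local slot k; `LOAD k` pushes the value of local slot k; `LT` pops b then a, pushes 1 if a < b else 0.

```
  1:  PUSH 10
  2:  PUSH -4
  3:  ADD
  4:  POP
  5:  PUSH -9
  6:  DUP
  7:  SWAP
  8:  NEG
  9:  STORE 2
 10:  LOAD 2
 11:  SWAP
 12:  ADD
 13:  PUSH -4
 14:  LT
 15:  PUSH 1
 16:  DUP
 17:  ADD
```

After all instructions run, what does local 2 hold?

PUSH 10 : 10
PUSH -4 : 10 -4
ADD     : 6
POP     : (empty)
PUSH -9 : -9
DUP     : -9 -9
SWAP    : -9 -9
NEG     : -9 9
STORE 2 : -9
LOAD 2  : -9 9
SWAP    : 9 -9
ADD     : 0
PUSH -4 : 0 -4
LT      : 0
PUSH 1  : 0 1
DUP     : 0 1 1
ADD     : 0 2

9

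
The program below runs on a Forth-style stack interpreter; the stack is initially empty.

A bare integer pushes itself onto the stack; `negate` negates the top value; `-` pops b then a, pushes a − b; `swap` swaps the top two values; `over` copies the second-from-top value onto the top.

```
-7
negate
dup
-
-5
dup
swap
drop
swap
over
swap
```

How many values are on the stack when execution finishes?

3

-7      -7
negate  7
dup     7 7
-       0
-5      0 -5
dup     0 -5 -5
swap    0 -5 -5
drop    0 -5
swap    -5 0
over    -5 0 -5
swap    -5 -5 0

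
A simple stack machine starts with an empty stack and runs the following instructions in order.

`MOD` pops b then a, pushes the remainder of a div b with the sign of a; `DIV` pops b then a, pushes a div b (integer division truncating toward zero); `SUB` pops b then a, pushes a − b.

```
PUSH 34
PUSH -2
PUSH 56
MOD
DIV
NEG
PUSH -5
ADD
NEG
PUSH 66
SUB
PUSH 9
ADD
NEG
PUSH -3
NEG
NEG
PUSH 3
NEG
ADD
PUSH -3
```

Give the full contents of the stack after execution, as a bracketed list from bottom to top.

PUSH 34 -> [34]
PUSH -2 -> [34, -2]
PUSH 56 -> [34, -2, 56]
MOD     -> [34, -2]
DIV     -> [-17]
NEG     -> [17]
PUSH -5 -> [17, -5]
ADD     -> [12]
NEG     -> [-12]
PUSH 66 -> [-12, 66]
SUB     -> [-78]
PUSH 9  -> [-78, 9]
ADD     -> [-69]
NEG     -> [69]
PUSH -3 -> [69, -3]
NEG     -> [69, 3]
NEG     -> [69, -3]
PUSH 3  -> [69, -3, 3]
NEG     -> [69, -3, -3]
ADD     -> [69, -6]
PUSH -3 -> [69, -6, -3]

[69, -6, -3]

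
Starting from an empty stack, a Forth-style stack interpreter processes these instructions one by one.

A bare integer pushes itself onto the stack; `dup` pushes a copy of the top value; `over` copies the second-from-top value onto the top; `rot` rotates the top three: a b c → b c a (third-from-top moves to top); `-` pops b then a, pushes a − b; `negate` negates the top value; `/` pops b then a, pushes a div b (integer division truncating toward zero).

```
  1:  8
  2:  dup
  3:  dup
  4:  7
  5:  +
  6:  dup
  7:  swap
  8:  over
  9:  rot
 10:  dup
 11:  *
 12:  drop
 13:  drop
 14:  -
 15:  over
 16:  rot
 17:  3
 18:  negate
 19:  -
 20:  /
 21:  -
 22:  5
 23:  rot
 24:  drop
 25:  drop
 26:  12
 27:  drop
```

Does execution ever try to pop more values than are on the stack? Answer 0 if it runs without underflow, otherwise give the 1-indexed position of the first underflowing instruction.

23

8      -> 8
dup    -> 8 8
dup    -> 8 8 8
7      -> 8 8 8 7
+      -> 8 8 15
dup    -> 8 8 15 15
swap   -> 8 8 15 15
over   -> 8 8 15 15 15
rot    -> 8 8 15 15 15
dup    -> 8 8 15 15 15 15
*      -> 8 8 15 15 225
drop   -> 8 8 15 15
drop   -> 8 8 15
-      -> 8 -7
over   -> 8 -7 8
rot    -> -7 8 8
3      -> -7 8 8 3
negate -> -7 8 8 -3
-      -> -7 8 11
/      -> -7 0
-      -> -7
5      -> -7 5
rot  — needs 3 operands, stack has 2 → underflow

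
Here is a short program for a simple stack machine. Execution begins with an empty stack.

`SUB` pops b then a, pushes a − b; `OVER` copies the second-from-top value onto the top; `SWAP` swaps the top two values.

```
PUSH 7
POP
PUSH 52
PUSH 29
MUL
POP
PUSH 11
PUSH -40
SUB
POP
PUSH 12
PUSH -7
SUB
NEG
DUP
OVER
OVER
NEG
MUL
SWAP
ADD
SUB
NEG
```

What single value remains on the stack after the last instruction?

PUSH 7   : 7
POP      : (empty)
PUSH 52  : 52
PUSH 29  : 52 29
MUL      : 1508
POP      : (empty)
PUSH 11  : 11
PUSH -40 : 11 -40
SUB      : 51
POP      : (empty)
PUSH 12  : 12
PUSH -7  : 12 -7
SUB      : 19
NEG      : -19
DUP      : -19 -19
OVER     : -19 -19 -19
OVER     : -19 -19 -19 -19
NEG      : -19 -19 -19 19
MUL      : -19 -19 -361
SWAP     : -19 -361 -19
ADD      : -19 -380
SUB      : 361
NEG      : -361

-361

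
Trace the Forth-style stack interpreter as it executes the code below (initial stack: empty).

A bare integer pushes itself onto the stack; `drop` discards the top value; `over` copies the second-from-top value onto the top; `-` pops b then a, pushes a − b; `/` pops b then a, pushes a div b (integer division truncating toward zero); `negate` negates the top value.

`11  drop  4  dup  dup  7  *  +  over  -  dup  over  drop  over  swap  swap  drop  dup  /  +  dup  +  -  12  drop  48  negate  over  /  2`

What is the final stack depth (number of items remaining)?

3

11      11
drop    (empty)
4       4
dup     4 4
dup     4 4 4
7       4 4 4 7
*       4 4 28
+       4 32
over    4 32 4
-       4 28
dup     4 28 28
over    4 28 28 28
drop    4 28 28
over    4 28 28 28
swap    4 28 28 28
swap    4 28 28 28
drop    4 28 28
dup     4 28 28 28
/       4 28 1
+       4 29
dup     4 29 29
+       4 58
-       -54
12      -54 12
drop    -54
48      -54 48
negate  -54 -48
over    -54 -48 -54
/       -54 0
2       -54 0 2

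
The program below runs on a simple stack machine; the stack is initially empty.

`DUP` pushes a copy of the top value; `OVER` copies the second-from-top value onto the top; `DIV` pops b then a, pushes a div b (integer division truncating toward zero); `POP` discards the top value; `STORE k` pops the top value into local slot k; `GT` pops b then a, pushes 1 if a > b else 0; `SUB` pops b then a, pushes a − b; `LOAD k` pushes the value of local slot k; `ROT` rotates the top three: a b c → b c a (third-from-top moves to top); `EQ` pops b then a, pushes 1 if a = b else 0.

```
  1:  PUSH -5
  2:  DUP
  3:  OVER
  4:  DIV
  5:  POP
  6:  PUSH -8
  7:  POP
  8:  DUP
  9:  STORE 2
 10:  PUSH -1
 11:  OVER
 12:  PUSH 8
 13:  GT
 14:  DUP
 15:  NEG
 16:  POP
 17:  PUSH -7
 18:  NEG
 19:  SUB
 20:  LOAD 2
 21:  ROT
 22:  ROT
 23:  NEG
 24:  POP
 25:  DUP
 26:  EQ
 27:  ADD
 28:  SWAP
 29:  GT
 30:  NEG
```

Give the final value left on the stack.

PUSH -5 -> -5
DUP     -> -5 -5
OVER    -> -5 -5 -5
DIV     -> -5 1
POP     -> -5
PUSH -8 -> -5 -8
POP     -> -5
DUP     -> -5 -5
STORE 2 -> -5
PUSH -1 -> -5 -1
OVER    -> -5 -1 -5
PUSH 8  -> -5 -1 -5 8
GT      -> -5 -1 0
DUP     -> -5 -1 0 0
NEG     -> -5 -1 0 0
POP     -> -5 -1 0
PUSH -7 -> -5 -1 0 -7
NEG     -> -5 -1 0 7
SUB     -> -5 -1 -7
LOAD 2  -> -5 -1 -7 -5
ROT     -> -5 -7 -5 -1
ROT     -> -5 -5 -1 -7
NEG     -> -5 -5 -1 7
POP     -> -5 -5 -1
DUP     -> -5 -5 -1 -1
EQ      -> -5 -5 1
ADD     -> -5 -4
SWAP    -> -4 -5
GT      -> 1
NEG     -> -1

-1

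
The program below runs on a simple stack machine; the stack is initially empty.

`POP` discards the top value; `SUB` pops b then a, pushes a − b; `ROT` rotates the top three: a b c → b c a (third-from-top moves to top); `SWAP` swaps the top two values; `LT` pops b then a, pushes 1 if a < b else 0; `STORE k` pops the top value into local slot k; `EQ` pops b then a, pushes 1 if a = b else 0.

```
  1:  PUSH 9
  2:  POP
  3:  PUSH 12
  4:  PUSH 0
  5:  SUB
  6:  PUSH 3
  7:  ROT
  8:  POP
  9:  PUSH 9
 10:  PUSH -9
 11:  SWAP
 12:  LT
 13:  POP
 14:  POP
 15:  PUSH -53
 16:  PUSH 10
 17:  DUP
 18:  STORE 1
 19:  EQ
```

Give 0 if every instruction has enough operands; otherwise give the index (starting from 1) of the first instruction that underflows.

7

PUSH 9  -> [9]
POP     -> []
PUSH 12 -> [12]
PUSH 0  -> [12, 0]
SUB     -> [12]
PUSH 3  -> [12, 3]
ROT  — needs 3 operands, stack has 2 → underflow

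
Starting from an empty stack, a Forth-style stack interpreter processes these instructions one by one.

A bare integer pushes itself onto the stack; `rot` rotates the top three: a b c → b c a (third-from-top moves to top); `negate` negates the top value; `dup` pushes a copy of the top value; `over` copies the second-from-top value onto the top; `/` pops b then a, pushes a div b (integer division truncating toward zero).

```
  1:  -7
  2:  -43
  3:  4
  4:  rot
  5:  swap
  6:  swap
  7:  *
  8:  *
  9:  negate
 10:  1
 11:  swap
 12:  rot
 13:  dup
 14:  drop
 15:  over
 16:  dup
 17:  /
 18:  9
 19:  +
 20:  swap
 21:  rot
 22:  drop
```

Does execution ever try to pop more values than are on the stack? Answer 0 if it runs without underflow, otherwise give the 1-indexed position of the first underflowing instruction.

12

-7     : [-7]
-43    : [-7, -43]
4      : [-7, -43, 4]
rot    : [-43, 4, -7]
swap   : [-43, -7, 4]
swap   : [-43, 4, -7]
*      : [-43, -28]
*      : [1204]
negate : [-1204]
1      : [-1204, 1]
swap   : [1, -1204]
rot  — needs 3 operands, stack has 2 → underflow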